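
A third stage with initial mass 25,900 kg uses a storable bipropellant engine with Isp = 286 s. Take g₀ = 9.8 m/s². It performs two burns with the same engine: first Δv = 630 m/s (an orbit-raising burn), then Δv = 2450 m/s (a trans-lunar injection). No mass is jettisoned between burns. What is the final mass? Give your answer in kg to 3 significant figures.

v_e = Isp · g₀ = 286 × 9.8 = 2802.8 m/s.
After the first burn: m = 25900 × exp(−630/2802.8) = 25900 × 0.79870 = 20,686.3 kg.
After the second burn: m = 20,686.3 × exp(−2450/2802.8) = 20,686.3 × 0.41723 = 8,630.94 kg.

final mass ≈ 8630 kg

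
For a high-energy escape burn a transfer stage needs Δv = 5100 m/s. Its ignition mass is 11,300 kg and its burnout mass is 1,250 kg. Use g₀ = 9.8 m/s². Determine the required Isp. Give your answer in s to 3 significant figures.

Isp ≈ 236 s

ln(m₀/m_f) = ln(11300/1250) = ln(9.04) = 2.2017.
v_e = Δv / ln(m₀/m_f) = 5100 / 2.2017 = 2316.4 m/s.
Isp = v_e / g₀ = 2316.4 / 9.8 = 236.4 s.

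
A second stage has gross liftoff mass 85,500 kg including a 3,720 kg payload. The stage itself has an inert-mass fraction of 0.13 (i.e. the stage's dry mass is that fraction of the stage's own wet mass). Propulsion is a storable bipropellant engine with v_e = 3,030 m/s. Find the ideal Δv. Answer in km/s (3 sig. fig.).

Stage wet mass = m₀ − payload = 85,500 − 3,720 = 81,780 kg.
Stage dry mass = ε × stage wet mass = 0.13 × 81,780 = 10,631.4 kg.
Burnout mass m_f = stage dry + payload = 10,631.4 + 3,720 = 14,351.4 kg.
From the ideal rocket equation, Δv = v_e · ln(85,500/14,351.4) = 3030.0 × ln(5.958) = 3030.0 × 1.7847 ≈ 5408 m/s.

Δv ≈ 5.41 km/s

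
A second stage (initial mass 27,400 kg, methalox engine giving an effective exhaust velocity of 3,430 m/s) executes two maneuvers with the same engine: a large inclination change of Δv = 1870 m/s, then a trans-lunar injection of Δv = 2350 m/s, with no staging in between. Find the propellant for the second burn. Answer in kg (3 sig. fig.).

After the first burn: m = 27400 × exp(−1870/3430.0) = 27400 × 0.57973 = 15,884.6 kg.
After the second burn: m = 15,884.6 × exp(−2350/3430.0) = 15,884.6 × 0.50402 = 8,006.16 kg.
Second-burn propellant = 15,884.6 − 8,006.16 = 7,878.44 kg.

propellant for the second burn ≈ 7880 kg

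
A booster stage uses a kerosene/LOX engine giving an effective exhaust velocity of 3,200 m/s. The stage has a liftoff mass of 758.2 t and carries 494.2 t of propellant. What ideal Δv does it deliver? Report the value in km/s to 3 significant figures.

m_f = m₀ − m_prop = 758.2 − 494.2 = 264 t.
Δv = v_e · ln(m₀/m_f) = 3200.0 × ln(2.872) = 3200.0 × 1.0550 ≈ 3376.0 m/s.

Δv ≈ 3.38 km/s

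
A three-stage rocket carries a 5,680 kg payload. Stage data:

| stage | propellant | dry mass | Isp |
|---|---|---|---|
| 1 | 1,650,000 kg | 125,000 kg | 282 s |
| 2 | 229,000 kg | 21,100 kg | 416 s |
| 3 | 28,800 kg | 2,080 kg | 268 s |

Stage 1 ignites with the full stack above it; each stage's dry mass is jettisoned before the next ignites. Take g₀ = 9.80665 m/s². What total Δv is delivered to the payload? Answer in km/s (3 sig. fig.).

Δv ≈ 15.1 km/s

Ignition mass of stage 1 = 1,650,000+125,000 + 229,000+21,100 + 28,800+2,080 + 5,680 = 2,061,660 kg.
Stage 1: m₀ = 2,061,660 kg, m_f = 2,061,660 − 1,650,000 = 411,660 kg; Δv = 282×9.80665×ln(5.008) = 2765.5×1.6111 ≈ 4455 m/s.
Stage 2: m₀ = 286,660 kg, m_f = 286,660 − 229,000 = 57,660 kg; Δv = 416×9.80665×ln(4.972) = 4079.6×1.6037 ≈ 6543 m/s.
Stage 3: m₀ = 36,560 kg, m_f = 36,560 − 28,800 = 7,760 kg; Δv = 268×9.80665×ln(4.711) = 2628.2×1.5500 ≈ 4074 m/s.
Total Δv = 4455 + 6543 + 4074 = 15072 m/s.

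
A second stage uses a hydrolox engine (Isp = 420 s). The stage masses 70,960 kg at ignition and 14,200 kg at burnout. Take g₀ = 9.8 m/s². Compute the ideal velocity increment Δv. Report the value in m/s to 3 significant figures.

v_e = Isp · g₀ = 420 × 9.8 = 4116.0 m/s.
Using Δv = v_e ln(m₀/m_f): Δv = v_e · ln(m₀/m_f) = 4116.0 × ln(4.997) = 4116.0 × 1.6089 ≈ 6622.1 m/s.

Δv ≈ 6620 m/s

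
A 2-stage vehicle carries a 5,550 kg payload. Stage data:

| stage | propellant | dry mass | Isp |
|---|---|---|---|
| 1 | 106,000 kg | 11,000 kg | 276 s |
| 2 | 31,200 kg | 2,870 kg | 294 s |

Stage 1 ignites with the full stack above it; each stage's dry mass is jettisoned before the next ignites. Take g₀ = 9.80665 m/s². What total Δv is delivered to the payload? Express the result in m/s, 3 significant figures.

Ignition mass of stage 1 = 106,000+11,000 + 31,200+2,870 + 5,550 = 156,620 kg.
Stage 1: m₀ = 156,620 kg, m_f = 156,620 − 106,000 = 50,620 kg; Δv = 276×9.80665×ln(3.094) = 2706.6×1.1295 ≈ 3057 m/s.
Stage 2: m₀ = 39,620 kg, m_f = 39,620 − 31,200 = 8,420 kg; Δv = 294×9.80665×ln(4.705) = 2883.2×1.5487 ≈ 4465 m/s.
Total Δv = 3057 + 4465 = 7522 m/s.

Δv ≈ 7520 m/s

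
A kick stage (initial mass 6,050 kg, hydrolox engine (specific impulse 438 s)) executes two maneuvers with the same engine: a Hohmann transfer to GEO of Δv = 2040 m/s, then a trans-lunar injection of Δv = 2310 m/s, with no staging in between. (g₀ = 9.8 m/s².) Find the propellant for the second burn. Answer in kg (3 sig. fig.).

propellant for the second burn ≈ 1570 kg

v_e = Isp · g₀ = 438 × 9.8 = 4292.4 m/s.
After the first burn: m = 6050 × exp(−2040/4292.4) = 6050 × 0.62172 = 3,761.41 kg.
After the second burn: m = 3,761.41 × exp(−2310/4292.4) = 3,761.41 × 0.58382 = 2,195.99 kg.
Second-burn propellant = 3,761.41 − 2,195.99 = 1,565.42 kg.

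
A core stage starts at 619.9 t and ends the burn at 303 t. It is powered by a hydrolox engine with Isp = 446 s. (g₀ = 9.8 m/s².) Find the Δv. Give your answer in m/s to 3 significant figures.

v_e = Isp · g₀ = 446 × 9.8 = 4370.8 m/s.
From the ideal rocket equation, Δv = v_e · ln(m₀/m_f) = 4370.8 × ln(2.046) = 4370.8 × 0.7158 ≈ 3128.7 m/s.

Δv ≈ 3130 m/s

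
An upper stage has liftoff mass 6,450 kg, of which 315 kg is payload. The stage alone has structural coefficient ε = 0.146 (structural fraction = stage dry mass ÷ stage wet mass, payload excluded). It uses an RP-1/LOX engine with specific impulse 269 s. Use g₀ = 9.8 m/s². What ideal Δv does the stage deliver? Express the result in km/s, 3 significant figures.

Δv ≈ 4.41 km/s

Stage wet mass = m₀ − payload = 6,450 − 315 = 6,135 kg.
Stage dry mass = ε × stage wet mass = 0.146 × 6,135 = 895.71 kg.
Burnout mass m_f = stage dry + payload = 895.71 + 315 = 1,210.71 kg.
v_e = Isp · g₀ = 269 × 9.8 = 2636.2 m/s.
Rocket equation: Δv = v_e · ln(6,450/1,210.71) = 2636.2 × ln(5.327) = 2636.2 × 1.6729 ≈ 4410 m/s.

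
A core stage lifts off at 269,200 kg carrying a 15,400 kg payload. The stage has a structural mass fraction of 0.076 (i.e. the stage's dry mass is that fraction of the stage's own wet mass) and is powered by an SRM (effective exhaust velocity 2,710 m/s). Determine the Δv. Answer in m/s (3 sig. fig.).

Stage wet mass = m₀ − payload = 269,200 − 15,400 = 253,800 kg.
Stage dry mass = ε × stage wet mass = 0.076 × 253,800 = 19,288.8 kg.
Burnout mass m_f = stage dry + payload = 19,288.8 + 15,400 = 34,688.8 kg.
Rocket equation: Δv = v_e · ln(269,200/34,688.8) = 2710.0 × ln(7.76) = 2710.0 × 2.0490 ≈ 5553 m/s.

Δv ≈ 5550 m/s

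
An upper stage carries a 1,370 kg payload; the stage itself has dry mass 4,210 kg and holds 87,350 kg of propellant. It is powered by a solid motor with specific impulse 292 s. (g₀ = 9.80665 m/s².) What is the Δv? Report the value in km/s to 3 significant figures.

Δv ≈ 8.05 km/s

v_e = Isp · g₀ = 292 × 9.80665 = 2863.5 m/s.
m₀ = payload + dry + propellant = 1,370 + 4,210 + 87,350 = 92,930 kg.
m_f = payload + dry = 1,370 + 4,210 = 5,580 kg.
Δv = v_e · ln(m₀/m_f) = 2863.5 × ln(16.65) = 2863.5 × 2.8127 ≈ 8054.2 m/s.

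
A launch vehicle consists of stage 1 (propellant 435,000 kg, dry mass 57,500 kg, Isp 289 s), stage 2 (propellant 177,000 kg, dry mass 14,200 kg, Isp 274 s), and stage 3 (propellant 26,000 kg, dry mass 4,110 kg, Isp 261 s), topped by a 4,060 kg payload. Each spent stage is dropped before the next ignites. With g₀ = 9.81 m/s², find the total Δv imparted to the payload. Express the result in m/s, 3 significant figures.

Ignition mass of stage 1 = 435,000+57,500 + 177,000+14,200 + 26,000+4,110 + 4,060 = 717,870 kg.
Stage 1: m₀ = 717,870 kg, m_f = 717,870 − 435,000 = 282,870 kg; Δv = 289×9.81×ln(2.538) = 2835.1×0.9313 ≈ 2640 m/s.
Stage 2: m₀ = 225,370 kg, m_f = 225,370 − 177,000 = 48,370 kg; Δv = 274×9.81×ln(4.659) = 2687.9×1.5389 ≈ 4136 m/s.
Stage 3: m₀ = 34,170 kg, m_f = 34,170 − 26,000 = 8,170 kg; Δv = 261×9.81×ln(4.182) = 2560.4×1.4309 ≈ 3664 m/s.
Total Δv = 2640 + 4136 + 3664 = 10440 m/s.

Δv ≈ 10400 m/s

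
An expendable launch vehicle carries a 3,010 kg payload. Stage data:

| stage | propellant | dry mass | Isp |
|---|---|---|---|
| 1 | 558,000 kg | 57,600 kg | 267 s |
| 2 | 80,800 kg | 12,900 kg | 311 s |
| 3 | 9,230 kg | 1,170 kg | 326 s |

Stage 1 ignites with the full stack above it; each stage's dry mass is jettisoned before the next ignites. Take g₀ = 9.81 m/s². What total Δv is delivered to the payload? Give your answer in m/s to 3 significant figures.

Δv ≈ 11900 m/s

Ignition mass of stage 1 = 558,000+57,600 + 80,800+12,900 + 9,230+1,170 + 3,010 = 722,710 kg.
Stage 1: m₀ = 722,710 kg, m_f = 722,710 − 558,000 = 164,710 kg; Δv = 267×9.81×ln(4.388) = 2619.3×1.4788 ≈ 3873 m/s.
Stage 2: m₀ = 107,110 kg, m_f = 107,110 − 80,800 = 26,310 kg; Δv = 311×9.81×ln(4.071) = 3050.9×1.4039 ≈ 4283 m/s.
Stage 3: m₀ = 13,410 kg, m_f = 13,410 − 9,230 = 4,180 kg; Δv = 326×9.81×ln(3.208) = 3198.1×1.1657 ≈ 3728 m/s.
Total Δv = 3873 + 4283 + 3728 = 11884 m/s.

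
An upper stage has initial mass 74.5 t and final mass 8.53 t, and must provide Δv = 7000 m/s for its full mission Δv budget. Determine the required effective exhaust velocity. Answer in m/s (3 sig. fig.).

ln(m₀/m_f) = ln(74500/8530) = ln(8.734) = 2.1672.
By the Tsiolkovsky rocket equation, v_e = Δv / ln(m₀/m_f) = 7000 / 2.1672 = 3230.0 m/s.

v_e ≈ 3230 m/s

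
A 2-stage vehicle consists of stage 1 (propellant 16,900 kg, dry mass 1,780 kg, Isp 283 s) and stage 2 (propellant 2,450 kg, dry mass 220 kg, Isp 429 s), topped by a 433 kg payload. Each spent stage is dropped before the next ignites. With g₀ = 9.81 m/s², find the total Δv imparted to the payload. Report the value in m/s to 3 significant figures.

Δv ≈ 10700 m/s

Ignition mass of stage 1 = 16,900+1,780 + 2,450+220 + 433 = 21,783 kg.
Stage 1: m₀ = 21,783 kg, m_f = 21,783 − 16,900 = 4,883 kg; Δv = 283×9.81×ln(4.461) = 2776.2×1.4954 ≈ 4151 m/s.
Stage 2: m₀ = 3,103 kg, m_f = 3,103 − 2,450 = 653 kg; Δv = 429×9.81×ln(4.752) = 4208.5×1.5585 ≈ 6559 m/s.
Total Δv = 4151 + 6559 = 10710 m/s.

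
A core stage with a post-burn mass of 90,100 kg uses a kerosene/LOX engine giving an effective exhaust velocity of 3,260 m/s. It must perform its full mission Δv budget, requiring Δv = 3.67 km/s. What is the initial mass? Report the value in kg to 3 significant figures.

initial mass ≈ 278000 kg

From the ideal rocket equation, m₀/m_f = exp(Δv / v_e) = exp(3670 / 3260.0) = exp(1.1258) = 3.0826.
m₀ = m_f × 3.0826 = 90,100 × 3.0826 = 277,742 kg.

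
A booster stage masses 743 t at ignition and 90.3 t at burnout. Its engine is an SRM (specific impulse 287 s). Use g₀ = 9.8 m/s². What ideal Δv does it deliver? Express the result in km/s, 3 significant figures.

Δv ≈ 5.93 km/s

v_e = Isp · g₀ = 287 × 9.8 = 2812.6 m/s.
Using Δv = v_e ln(m₀/m_f): Δv = v_e · ln(m₀/m_f) = 2812.6 × ln(8.228) = 2812.6 × 2.1076 ≈ 5927.7 m/s.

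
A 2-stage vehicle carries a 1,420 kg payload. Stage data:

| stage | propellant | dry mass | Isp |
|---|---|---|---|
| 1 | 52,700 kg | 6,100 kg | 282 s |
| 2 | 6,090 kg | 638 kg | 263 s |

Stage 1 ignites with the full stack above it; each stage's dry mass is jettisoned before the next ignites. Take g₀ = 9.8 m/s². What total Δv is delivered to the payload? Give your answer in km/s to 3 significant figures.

Ignition mass of stage 1 = 52,700+6,100 + 6,090+638 + 1,420 = 66,948 kg.
Stage 1: m₀ = 66,948 kg, m_f = 66,948 − 52,700 = 14,248 kg; Δv = 282×9.8×ln(4.699) = 2763.6×1.5473 ≈ 4276 m/s.
Stage 2: m₀ = 8,148 kg, m_f = 8,148 − 6,090 = 2,058 kg; Δv = 263×9.8×ln(3.959) = 2577.4×1.3760 ≈ 3547 m/s.
Total Δv = 4276 + 3547 = 7823 m/s.

Δv ≈ 7.82 km/s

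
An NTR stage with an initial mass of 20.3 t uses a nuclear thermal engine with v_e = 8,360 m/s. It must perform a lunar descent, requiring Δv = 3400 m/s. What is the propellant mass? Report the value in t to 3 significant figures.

Rocket equation: m₀/m_f = exp(Δv / v_e) = exp(3400 / 8360.0) = exp(0.4067) = 1.5019.
m_f = 20.3 / 1.5019 = 13.5162 t, so propellant = m₀ − m_f = 20.3 − 13.5162 = 6.7838 t.

propellant mass ≈ 6.78 t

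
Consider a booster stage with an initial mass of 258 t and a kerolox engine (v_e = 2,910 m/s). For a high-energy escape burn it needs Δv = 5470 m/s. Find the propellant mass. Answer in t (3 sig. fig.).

propellant mass ≈ 219 t

m₀/m_f = exp(Δv / v_e) = exp(5470 / 2910.0) = exp(1.8797) = 6.5517.
m_f = 258 / 6.5517 = 39.3791 t, so propellant = m₀ − m_f = 258 − 39.3791 = 218.6209 t.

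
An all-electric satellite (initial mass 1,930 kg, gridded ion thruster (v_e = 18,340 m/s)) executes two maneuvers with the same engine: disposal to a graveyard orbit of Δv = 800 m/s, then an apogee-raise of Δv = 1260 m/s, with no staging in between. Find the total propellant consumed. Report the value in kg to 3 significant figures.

After the first burn: m = 1930 × exp(−800/18340.0) = 1930 × 0.95732 = 1,847.63 kg.
After the second burn: m = 1,847.63 × exp(−1260/18340.0) = 1,847.63 × 0.93360 = 1,724.95 kg.
Total propellant = m₀ − m_final = 1930 − 1,724.95 = 205.05 kg.

total propellant consumed ≈ 205 kg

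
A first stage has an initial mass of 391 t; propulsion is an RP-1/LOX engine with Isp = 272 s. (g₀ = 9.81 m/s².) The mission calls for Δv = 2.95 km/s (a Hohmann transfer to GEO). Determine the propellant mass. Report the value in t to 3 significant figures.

propellant mass ≈ 262 t

v_e = Isp · g₀ = 272 × 9.81 = 2668.3 m/s.
Using Δv = v_e ln(m₀/m_f): m₀/m_f = exp(Δv / v_e) = exp(2950 / 2668.3) = exp(1.1056) = 3.0209.
m_f = 391 / 3.0209 = 129.432 t, so propellant = m₀ − m_f = 391 − 129.432 = 261.568 t.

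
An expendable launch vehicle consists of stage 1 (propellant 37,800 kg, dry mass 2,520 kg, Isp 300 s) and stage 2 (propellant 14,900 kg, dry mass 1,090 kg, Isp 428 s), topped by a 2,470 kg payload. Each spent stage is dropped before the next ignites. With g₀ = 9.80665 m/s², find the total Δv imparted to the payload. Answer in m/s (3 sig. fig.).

Δv ≈ 9940 m/s

Ignition mass of stage 1 = 37,800+2,520 + 14,900+1,090 + 2,470 = 58,780 kg.
Stage 1: m₀ = 58,780 kg, m_f = 58,780 − 37,800 = 20,980 kg; Δv = 300×9.80665×ln(2.802) = 2942.0×1.0302 ≈ 3031 m/s.
Stage 2: m₀ = 18,460 kg, m_f = 18,460 − 14,900 = 3,560 kg; Δv = 428×9.80665×ln(5.185) = 4197.2×1.6458 ≈ 6908 m/s.
Total Δv = 3031 + 6908 = 9939 m/s.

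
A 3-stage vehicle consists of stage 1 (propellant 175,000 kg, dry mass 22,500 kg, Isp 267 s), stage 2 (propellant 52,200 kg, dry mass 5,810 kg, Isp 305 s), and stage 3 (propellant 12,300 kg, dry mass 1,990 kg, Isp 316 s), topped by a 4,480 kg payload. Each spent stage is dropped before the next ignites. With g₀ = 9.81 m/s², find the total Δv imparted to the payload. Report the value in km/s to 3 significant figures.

Δv ≈ 9.37 km/s

Ignition mass of stage 1 = 175,000+22,500 + 52,200+5,810 + 12,300+1,990 + 4,480 = 274,280 kg.
Stage 1: m₀ = 274,280 kg, m_f = 274,280 − 175,000 = 99,280 kg; Δv = 267×9.81×ln(2.763) = 2619.3×1.0162 ≈ 2662 m/s.
Stage 2: m₀ = 76,780 kg, m_f = 76,780 − 52,200 = 24,580 kg; Δv = 305×9.81×ln(3.124) = 2992.1×1.1390 ≈ 3408 m/s.
Stage 3: m₀ = 18,770 kg, m_f = 18,770 − 12,300 = 6,470 kg; Δv = 316×9.81×ln(2.901) = 3100.0×1.0651 ≈ 3302 m/s.
Total Δv = 2662 + 3408 + 3302 = 9372 m/s.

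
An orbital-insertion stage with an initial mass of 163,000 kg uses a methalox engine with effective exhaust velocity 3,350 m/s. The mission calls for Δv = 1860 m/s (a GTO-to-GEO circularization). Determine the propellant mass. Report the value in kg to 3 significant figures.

propellant mass ≈ 69400 kg

Rocket equation: m₀/m_f = exp(Δv / v_e) = exp(1860 / 3350.0) = exp(0.5552) = 1.7423.
m_f = 163,000 / 1.7423 = 93,554.5 kg, so propellant = m₀ − m_f = 163,000 − 93,554.5 = 69,445.5 kg.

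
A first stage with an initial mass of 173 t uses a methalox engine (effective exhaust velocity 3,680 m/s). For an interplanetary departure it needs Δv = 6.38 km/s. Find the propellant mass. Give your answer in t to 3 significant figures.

m₀/m_f = exp(Δv / v_e) = exp(6380 / 3680.0) = exp(1.7337) = 5.6615.
m_f = 173 / 5.6615 = 30.5573 t, so propellant = m₀ − m_f = 173 − 30.5573 = 142.4427 t.

propellant mass ≈ 142 t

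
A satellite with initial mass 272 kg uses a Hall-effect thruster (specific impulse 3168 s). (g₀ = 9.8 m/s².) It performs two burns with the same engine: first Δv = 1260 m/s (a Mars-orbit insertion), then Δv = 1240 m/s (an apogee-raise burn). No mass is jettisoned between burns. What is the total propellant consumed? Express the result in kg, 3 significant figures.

v_e = Isp · g₀ = 3168 × 9.8 = 31046.4 m/s.
After the first burn: m = 272 × exp(−1260/31046.4) = 272 × 0.96023 = 261.183 kg.
After the second burn: m = 261.183 × exp(−1240/31046.4) = 261.183 × 0.96085 = 250.958 kg.
Total propellant = m₀ − m_final = 272 − 250.958 = 21.042 kg.

total propellant consumed ≈ 21.0 kg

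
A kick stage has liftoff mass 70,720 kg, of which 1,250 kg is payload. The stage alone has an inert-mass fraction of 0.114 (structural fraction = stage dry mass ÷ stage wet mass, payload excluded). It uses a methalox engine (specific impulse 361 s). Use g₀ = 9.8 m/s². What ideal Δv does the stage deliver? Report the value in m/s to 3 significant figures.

Δv ≈ 7230 m/s

Stage wet mass = m₀ − payload = 70,720 − 1,250 = 69,470 kg.
Stage dry mass = ε × stage wet mass = 0.114 × 69,470 = 7,919.58 kg.
Burnout mass m_f = stage dry + payload = 7,919.58 + 1,250 = 9,169.58 kg.
v_e = Isp · g₀ = 361 × 9.8 = 3537.8 m/s.
By the Tsiolkovsky rocket equation, Δv = v_e · ln(70,720/9,169.58) = 3537.8 × ln(7.712) = 3537.8 × 2.0428 ≈ 7227 m/s.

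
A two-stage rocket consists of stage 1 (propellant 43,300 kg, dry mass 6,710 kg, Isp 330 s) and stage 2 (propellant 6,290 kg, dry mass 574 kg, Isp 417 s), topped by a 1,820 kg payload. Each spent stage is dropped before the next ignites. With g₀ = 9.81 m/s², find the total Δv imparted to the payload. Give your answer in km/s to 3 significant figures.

Δv ≈ 9.60 km/s

Ignition mass of stage 1 = 43,300+6,710 + 6,290+574 + 1,820 = 58,694 kg.
Stage 1: m₀ = 58,694 kg, m_f = 58,694 − 43,300 = 15,394 kg; Δv = 330×9.81×ln(3.813) = 3237.3×1.3384 ≈ 4333 m/s.
Stage 2: m₀ = 8,684 kg, m_f = 8,684 − 6,290 = 2,394 kg; Δv = 417×9.81×ln(3.627) = 4090.8×1.2885 ≈ 5271 m/s.
Total Δv = 4333 + 5271 = 9604 m/s.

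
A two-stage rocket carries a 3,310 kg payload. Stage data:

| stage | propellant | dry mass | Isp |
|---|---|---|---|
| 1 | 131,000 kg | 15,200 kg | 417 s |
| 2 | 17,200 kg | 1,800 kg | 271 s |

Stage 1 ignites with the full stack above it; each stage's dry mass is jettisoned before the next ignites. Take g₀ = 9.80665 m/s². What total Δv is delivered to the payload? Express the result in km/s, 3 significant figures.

Δv ≈ 10.1 km/s

Ignition mass of stage 1 = 131,000+15,200 + 17,200+1,800 + 3,310 = 168,510 kg.
Stage 1: m₀ = 168,510 kg, m_f = 168,510 − 131,000 = 37,510 kg; Δv = 417×9.80665×ln(4.492) = 4089.4×1.5024 ≈ 6144 m/s.
Stage 2: m₀ = 22,310 kg, m_f = 22,310 − 17,200 = 5,110 kg; Δv = 271×9.80665×ln(4.366) = 2657.6×1.4738 ≈ 3917 m/s.
Total Δv = 6144 + 3917 = 10061 m/s.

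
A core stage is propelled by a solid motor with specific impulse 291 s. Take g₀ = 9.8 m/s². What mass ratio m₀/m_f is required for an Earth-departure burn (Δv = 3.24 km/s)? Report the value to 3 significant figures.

v_e = Isp · g₀ = 291 × 9.8 = 2851.8 m/s.
Rocket equation: m₀/m_f = exp(Δv / v_e) = exp(3240 / 2851.8) = exp(1.1361) = 3.1147.

mass ratio ≈ 3.11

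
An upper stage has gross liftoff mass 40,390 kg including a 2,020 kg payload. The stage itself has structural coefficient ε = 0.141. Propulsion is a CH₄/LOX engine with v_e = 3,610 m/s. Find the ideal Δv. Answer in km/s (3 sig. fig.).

Δv ≈ 6.11 km/s

Stage wet mass = m₀ − payload = 40,390 − 2,020 = 38,370 kg.
Stage dry mass = ε × stage wet mass = 0.141 × 38,370 = 5,410.17 kg.
Burnout mass m_f = stage dry + payload = 5,410.17 + 2,020 = 7,430.17 kg.
By the Tsiolkovsky rocket equation, Δv = v_e · ln(40,390/7,430.17) = 3610.0 × ln(5.436) = 3610.0 × 1.6930 ≈ 6112 m/s.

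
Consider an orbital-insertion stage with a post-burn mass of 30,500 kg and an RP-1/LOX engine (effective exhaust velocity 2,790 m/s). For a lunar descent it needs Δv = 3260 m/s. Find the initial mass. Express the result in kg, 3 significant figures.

initial mass ≈ 98100 kg

m₀/m_f = exp(Δv / v_e) = exp(3260 / 2790.0) = exp(1.1685) = 3.2170.
m₀ = m_f × 3.2170 = 30,500 × 3.2170 = 98,118.5 kg.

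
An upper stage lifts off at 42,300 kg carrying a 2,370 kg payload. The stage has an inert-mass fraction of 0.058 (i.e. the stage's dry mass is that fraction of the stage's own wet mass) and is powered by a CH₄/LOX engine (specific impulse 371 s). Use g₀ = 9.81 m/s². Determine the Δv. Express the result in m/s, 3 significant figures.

Δv ≈ 8010 m/s

Stage wet mass = m₀ − payload = 42,300 − 2,370 = 39,930 kg.
Stage dry mass = ε × stage wet mass = 0.058 × 39,930 = 2,315.94 kg.
Burnout mass m_f = stage dry + payload = 2,315.94 + 2,370 = 4,685.94 kg.
v_e = Isp · g₀ = 371 × 9.81 = 3639.5 m/s.
Rocket equation: Δv = v_e · ln(42,300/4,685.94) = 3639.5 × ln(9.027) = 3639.5 × 2.2002 ≈ 8008 m/s.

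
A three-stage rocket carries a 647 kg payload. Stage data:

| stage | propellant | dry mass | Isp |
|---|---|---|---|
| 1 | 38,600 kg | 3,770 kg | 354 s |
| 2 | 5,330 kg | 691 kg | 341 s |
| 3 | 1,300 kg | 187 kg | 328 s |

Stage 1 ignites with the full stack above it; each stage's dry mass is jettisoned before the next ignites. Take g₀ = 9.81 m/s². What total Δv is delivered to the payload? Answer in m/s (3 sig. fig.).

Ignition mass of stage 1 = 38,600+3,770 + 5,330+691 + 1,300+187 + 647 = 50,525 kg.
Stage 1: m₀ = 50,525 kg, m_f = 50,525 − 38,600 = 11,925 kg; Δv = 354×9.81×ln(4.237) = 3472.7×1.4438 ≈ 5014 m/s.
Stage 2: m₀ = 8,155 kg, m_f = 8,155 − 5,330 = 2,825 kg; Δv = 341×9.81×ln(2.887) = 3345.2×1.0601 ≈ 3546 m/s.
Stage 3: m₀ = 2,134 kg, m_f = 2,134 − 1,300 = 834 kg; Δv = 328×9.81×ln(2.559) = 3217.7×0.9395 ≈ 3023 m/s.
Total Δv = 5014 + 3546 + 3023 = 11583 m/s.

Δv ≈ 11600 m/s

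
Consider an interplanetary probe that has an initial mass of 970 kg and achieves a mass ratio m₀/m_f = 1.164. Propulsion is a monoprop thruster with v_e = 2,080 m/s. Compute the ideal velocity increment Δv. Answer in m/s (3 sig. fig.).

Δv ≈ 316 m/s

From the ideal rocket equation, Δv = v_e · ln(1.164) = 2080.0 × 0.1519 ≈ 315.9 m/s.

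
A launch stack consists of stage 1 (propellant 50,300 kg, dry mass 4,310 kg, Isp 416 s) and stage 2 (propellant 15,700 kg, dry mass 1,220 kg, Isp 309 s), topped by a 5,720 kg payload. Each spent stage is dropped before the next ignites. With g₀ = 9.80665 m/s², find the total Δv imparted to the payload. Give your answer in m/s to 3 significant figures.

Ignition mass of stage 1 = 50,300+4,310 + 15,700+1,220 + 5,720 = 77,250 kg.
Stage 1: m₀ = 77,250 kg, m_f = 77,250 − 50,300 = 26,950 kg; Δv = 416×9.80665×ln(2.866) = 4079.6×1.0531 ≈ 4296 m/s.
Stage 2: m₀ = 22,640 kg, m_f = 22,640 − 15,700 = 6,940 kg; Δv = 309×9.80665×ln(3.262) = 3030.3×1.1824 ≈ 3583 m/s.
Total Δv = 4296 + 3583 = 7879 m/s.

Δv ≈ 7880 m/s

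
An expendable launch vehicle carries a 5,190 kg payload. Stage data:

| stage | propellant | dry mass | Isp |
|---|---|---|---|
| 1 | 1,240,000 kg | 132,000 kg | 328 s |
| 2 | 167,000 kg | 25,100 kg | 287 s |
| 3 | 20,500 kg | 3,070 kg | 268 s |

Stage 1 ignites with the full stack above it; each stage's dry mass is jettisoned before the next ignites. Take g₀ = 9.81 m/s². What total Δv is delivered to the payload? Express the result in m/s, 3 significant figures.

Ignition mass of stage 1 = 1,240,000+132,000 + 167,000+25,100 + 20,500+3,070 + 5,190 = 1,592,860 kg.
Stage 1: m₀ = 1,592,860 kg, m_f = 1,592,860 − 1,240,000 = 352,860 kg; Δv = 328×9.81×ln(4.514) = 3217.7×1.5072 ≈ 4850 m/s.
Stage 2: m₀ = 220,860 kg, m_f = 220,860 − 167,000 = 53,860 kg; Δv = 287×9.81×ln(4.101) = 2815.5×1.4111 ≈ 3973 m/s.
Stage 3: m₀ = 28,760 kg, m_f = 28,760 − 20,500 = 8,260 kg; Δv = 268×9.81×ln(3.482) = 2629.1×1.2476 ≈ 3280 m/s.
Total Δv = 4850 + 3973 + 3280 = 12103 m/s.

Δv ≈ 12100 m/s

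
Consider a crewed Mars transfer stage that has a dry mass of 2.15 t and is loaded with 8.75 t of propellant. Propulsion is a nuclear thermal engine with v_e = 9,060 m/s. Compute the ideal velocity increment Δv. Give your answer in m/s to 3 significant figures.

m₀ = m_dry + m_prop = 2.15 + 8.75 = 10.9 t.
Using Δv = v_e ln(m₀/m_f): Δv = v_e · ln(m₀/m_f) = 9060.0 × ln(5.07) = 9060.0 × 1.6233 ≈ 14707.1 m/s.

Δv ≈ 14700 m/s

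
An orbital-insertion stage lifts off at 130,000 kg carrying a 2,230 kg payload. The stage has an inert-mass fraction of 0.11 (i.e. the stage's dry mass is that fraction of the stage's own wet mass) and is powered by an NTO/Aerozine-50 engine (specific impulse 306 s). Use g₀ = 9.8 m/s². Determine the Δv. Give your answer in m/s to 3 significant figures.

Δv ≈ 6230 m/s

Stage wet mass = m₀ − payload = 130,000 − 2,230 = 127,770 kg.
Stage dry mass = ε × stage wet mass = 0.11 × 127,770 = 14,054.7 kg.
Burnout mass m_f = stage dry + payload = 14,054.7 + 2,230 = 16,284.7 kg.
v_e = Isp · g₀ = 306 × 9.8 = 2998.8 m/s.
Using Δv = v_e ln(m₀/m_f): Δv = v_e · ln(130,000/16,284.7) = 2998.8 × ln(7.983) = 2998.8 × 2.0773 ≈ 6229 m/s.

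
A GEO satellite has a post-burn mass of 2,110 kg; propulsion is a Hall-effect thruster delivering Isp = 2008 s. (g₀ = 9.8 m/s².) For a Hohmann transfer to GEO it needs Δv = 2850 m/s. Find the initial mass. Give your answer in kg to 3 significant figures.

v_e = Isp · g₀ = 2008 × 9.8 = 19678.4 m/s.
By the Tsiolkovsky rocket equation, m₀/m_f = exp(Δv / v_e) = exp(2850 / 19678.4) = exp(0.1448) = 1.1558.
m₀ = m_f × 1.1558 = 2,110 × 1.1558 = 2,438.74 kg.

initial mass ≈ 2440 kg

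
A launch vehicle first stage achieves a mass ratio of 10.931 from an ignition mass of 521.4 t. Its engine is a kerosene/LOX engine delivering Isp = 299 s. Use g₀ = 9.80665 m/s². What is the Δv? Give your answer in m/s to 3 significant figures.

Δv ≈ 7010 m/s

v_e = Isp · g₀ = 299 × 9.80665 = 2932.2 m/s.
Using Δv = v_e ln(m₀/m_f): Δv = v_e · ln(10.931) = 2932.2 × 2.3916 ≈ 7012.6 m/s.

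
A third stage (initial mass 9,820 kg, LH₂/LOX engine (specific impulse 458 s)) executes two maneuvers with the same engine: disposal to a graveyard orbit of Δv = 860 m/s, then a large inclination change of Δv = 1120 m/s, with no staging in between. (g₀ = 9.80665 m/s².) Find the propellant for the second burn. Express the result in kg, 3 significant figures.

v_e = Isp · g₀ = 458 × 9.80665 = 4491.4 m/s.
After the first burn: m = 9820 × exp(−860/4491.4) = 9820 × 0.82574 = 8,108.77 kg.
After the second burn: m = 8,108.77 × exp(−1120/4491.4) = 8,108.77 × 0.77930 = 6,319.16 kg.
Second-burn propellant = 8,108.77 − 6,319.16 = 1,789.61 kg.

propellant for the second burn ≈ 1790 kg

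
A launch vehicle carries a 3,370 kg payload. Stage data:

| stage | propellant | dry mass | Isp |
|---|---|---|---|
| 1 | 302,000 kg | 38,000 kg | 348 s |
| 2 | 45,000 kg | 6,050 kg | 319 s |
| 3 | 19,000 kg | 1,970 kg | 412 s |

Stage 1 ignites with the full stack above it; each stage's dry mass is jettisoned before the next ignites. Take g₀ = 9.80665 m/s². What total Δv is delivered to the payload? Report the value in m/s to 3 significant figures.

Ignition mass of stage 1 = 302,000+38,000 + 45,000+6,050 + 19,000+1,970 + 3,370 = 415,390 kg.
Stage 1: m₀ = 415,390 kg, m_f = 415,390 − 302,000 = 113,390 kg; Δv = 348×9.80665×ln(3.663) = 3412.7×1.2984 ≈ 4431 m/s.
Stage 2: m₀ = 75,390 kg, m_f = 75,390 − 45,000 = 30,390 kg; Δv = 319×9.80665×ln(2.481) = 3128.3×0.9086 ≈ 2842 m/s.
Stage 3: m₀ = 24,340 kg, m_f = 24,340 − 19,000 = 5,340 kg; Δv = 412×9.80665×ln(4.558) = 4040.3×1.5169 ≈ 6129 m/s.
Total Δv = 4431 + 2842 + 6129 = 13402 m/s.

Δv ≈ 13400 m/s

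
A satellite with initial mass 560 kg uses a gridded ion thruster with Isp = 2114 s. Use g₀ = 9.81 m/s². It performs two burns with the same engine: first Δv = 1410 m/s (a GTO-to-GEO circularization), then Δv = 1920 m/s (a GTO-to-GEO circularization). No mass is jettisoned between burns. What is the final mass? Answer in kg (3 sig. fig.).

v_e = Isp · g₀ = 2114 × 9.81 = 20738.3 m/s.
After the first burn: m = 560 × exp(−1410/20738.3) = 560 × 0.93427 = 523.191 kg.
After the second burn: m = 523.191 × exp(−1920/20738.3) = 523.191 × 0.91157 = 476.925 kg.

final mass ≈ 477 kg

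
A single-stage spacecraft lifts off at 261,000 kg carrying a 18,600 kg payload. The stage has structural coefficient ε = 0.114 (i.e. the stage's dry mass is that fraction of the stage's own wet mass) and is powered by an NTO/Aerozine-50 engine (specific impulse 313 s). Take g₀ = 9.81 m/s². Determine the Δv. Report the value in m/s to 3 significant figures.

Stage wet mass = m₀ − payload = 261,000 − 18,600 = 242,400 kg.
Stage dry mass = ε × stage wet mass = 0.114 × 242,400 = 27,633.6 kg.
Burnout mass m_f = stage dry + payload = 27,633.6 + 18,600 = 46,233.6 kg.
v_e = Isp · g₀ = 313 × 9.81 = 3070.5 m/s.
Δv = v_e · ln(261,000/46,233.6) = 3070.5 × ln(5.645) = 3070.5 × 1.7308 ≈ 5315 m/s.

Δv ≈ 5310 m/s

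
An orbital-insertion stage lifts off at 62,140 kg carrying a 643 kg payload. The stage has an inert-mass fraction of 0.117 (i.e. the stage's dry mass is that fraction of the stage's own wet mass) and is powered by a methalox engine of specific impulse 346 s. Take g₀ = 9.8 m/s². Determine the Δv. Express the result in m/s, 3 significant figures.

Stage wet mass = m₀ − payload = 62,140 − 643 = 61,497 kg.
Stage dry mass = ε × stage wet mass = 0.117 × 61,497 = 7,195.15 kg.
Burnout mass m_f = stage dry + payload = 7,195.15 + 643 = 7,838.15 kg.
v_e = Isp · g₀ = 346 × 9.8 = 3390.8 m/s.
Δv = v_e · ln(62,140/7,838.15) = 3390.8 × ln(7.928) = 3390.8 × 2.0704 ≈ 7020 m/s.

Δv ≈ 7020 m/s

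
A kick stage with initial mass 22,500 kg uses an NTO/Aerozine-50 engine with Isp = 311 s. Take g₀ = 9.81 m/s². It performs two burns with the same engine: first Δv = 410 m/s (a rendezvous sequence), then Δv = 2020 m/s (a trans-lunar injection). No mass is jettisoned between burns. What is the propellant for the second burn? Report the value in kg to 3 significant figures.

propellant for the second burn ≈ 9530 kg

v_e = Isp · g₀ = 311 × 9.81 = 3050.9 m/s.
After the first burn: m = 22500 × exp(−410/3050.9) = 22500 × 0.87425 = 19,670.6 kg.
After the second burn: m = 19,670.6 × exp(−2020/3050.9) = 19,670.6 × 0.51577 = 10,145.5 kg.
Second-burn propellant = 19,670.6 − 10,145.5 = 9,525.1 kg.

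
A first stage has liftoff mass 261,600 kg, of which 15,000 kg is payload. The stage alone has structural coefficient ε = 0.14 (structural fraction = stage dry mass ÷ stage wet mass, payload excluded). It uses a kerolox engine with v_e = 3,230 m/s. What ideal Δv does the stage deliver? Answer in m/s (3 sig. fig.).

Δv ≈ 5380 m/s

Stage wet mass = m₀ − payload = 261,600 − 15,000 = 246,600 kg.
Stage dry mass = ε × stage wet mass = 0.14 × 246,600 = 34,524 kg.
Burnout mass m_f = stage dry + payload = 34,524 + 15,000 = 49,524 kg.
Rocket equation: Δv = v_e · ln(261,600/49,524) = 3230.0 × ln(5.282) = 3230.0 × 1.6644 ≈ 5376 m/s.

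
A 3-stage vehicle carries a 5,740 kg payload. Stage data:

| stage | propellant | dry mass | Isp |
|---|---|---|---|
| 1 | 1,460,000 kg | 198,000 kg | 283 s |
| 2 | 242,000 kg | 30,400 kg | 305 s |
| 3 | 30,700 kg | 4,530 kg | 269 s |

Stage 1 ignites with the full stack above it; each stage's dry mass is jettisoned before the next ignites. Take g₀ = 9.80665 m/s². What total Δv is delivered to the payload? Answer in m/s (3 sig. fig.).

Δv ≈ 11800 m/s

Ignition mass of stage 1 = 1,460,000+198,000 + 242,000+30,400 + 30,700+4,530 + 5,740 = 1,971,370 kg.
Stage 1: m₀ = 1,971,370 kg, m_f = 1,971,370 − 1,460,000 = 511,370 kg; Δv = 283×9.80665×ln(3.855) = 2775.3×1.3494 ≈ 3745 m/s.
Stage 2: m₀ = 313,370 kg, m_f = 313,370 − 242,000 = 71,370 kg; Δv = 305×9.80665×ln(4.391) = 2991.0×1.4795 ≈ 4425 m/s.
Stage 3: m₀ = 40,970 kg, m_f = 40,970 − 30,700 = 10,270 kg; Δv = 269×9.80665×ln(3.989) = 2638.0×1.3836 ≈ 3650 m/s.
Total Δv = 3745 + 4425 + 3650 = 11820 m/s.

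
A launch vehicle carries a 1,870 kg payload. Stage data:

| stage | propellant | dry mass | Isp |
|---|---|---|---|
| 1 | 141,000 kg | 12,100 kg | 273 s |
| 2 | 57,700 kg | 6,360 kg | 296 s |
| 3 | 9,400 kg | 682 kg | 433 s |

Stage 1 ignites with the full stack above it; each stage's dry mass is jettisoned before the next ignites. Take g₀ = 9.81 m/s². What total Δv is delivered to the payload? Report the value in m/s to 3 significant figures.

Δv ≈ 13300 m/s

Ignition mass of stage 1 = 141,000+12,100 + 57,700+6,360 + 9,400+682 + 1,870 = 229,112 kg.
Stage 1: m₀ = 229,112 kg, m_f = 229,112 − 141,000 = 88,112 kg; Δv = 273×9.81×ln(2.6) = 2678.1×0.9556 ≈ 2559 m/s.
Stage 2: m₀ = 76,012 kg, m_f = 76,012 − 57,700 = 18,312 kg; Δv = 296×9.81×ln(4.151) = 2903.8×1.4233 ≈ 4133 m/s.
Stage 3: m₀ = 11,952 kg, m_f = 11,952 − 9,400 = 2,552 kg; Δv = 433×9.81×ln(4.683) = 4247.7×1.5440 ≈ 6559 m/s.
Total Δv = 2559 + 4133 + 6559 = 13251 m/s.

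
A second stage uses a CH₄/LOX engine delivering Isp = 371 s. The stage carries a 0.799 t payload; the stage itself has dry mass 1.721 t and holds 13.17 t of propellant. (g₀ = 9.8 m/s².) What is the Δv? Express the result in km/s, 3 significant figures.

Δv ≈ 6.65 km/s

v_e = Isp · g₀ = 371 × 9.8 = 3635.8 m/s.
m₀ = payload + dry + propellant = 0.799 + 1.721 + 13.17 = 15.69 t.
m_f = payload + dry = 0.799 + 1.721 = 2.52 t.
By the Tsiolkovsky rocket equation, Δv = v_e · ln(m₀/m_f) = 3635.8 × ln(6.226) = 3635.8 × 1.8288 ≈ 6649.0 m/s.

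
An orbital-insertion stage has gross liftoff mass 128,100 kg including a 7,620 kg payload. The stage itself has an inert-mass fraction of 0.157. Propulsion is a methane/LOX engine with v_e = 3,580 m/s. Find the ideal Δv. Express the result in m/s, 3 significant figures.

Stage wet mass = m₀ − payload = 128,100 − 7,620 = 120,480 kg.
Stage dry mass = ε × stage wet mass = 0.157 × 120,480 = 18,915.4 kg.
Burnout mass m_f = stage dry + payload = 18,915.4 + 7,620 = 26,535.4 kg.
Rocket equation: Δv = v_e · ln(128,100/26,535.4) = 3580.0 × ln(4.828) = 3580.0 × 1.5743 ≈ 5636 m/s.

Δv ≈ 5640 m/s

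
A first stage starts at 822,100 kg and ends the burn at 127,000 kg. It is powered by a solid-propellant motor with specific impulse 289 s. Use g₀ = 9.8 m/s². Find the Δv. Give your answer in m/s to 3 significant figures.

Δv ≈ 5290 m/s

v_e = Isp · g₀ = 289 × 9.8 = 2832.2 m/s.
Δv = v_e · ln(m₀/m_f) = 2832.2 × ln(6.473) = 2832.2 × 1.8677 ≈ 5289.6 m/s.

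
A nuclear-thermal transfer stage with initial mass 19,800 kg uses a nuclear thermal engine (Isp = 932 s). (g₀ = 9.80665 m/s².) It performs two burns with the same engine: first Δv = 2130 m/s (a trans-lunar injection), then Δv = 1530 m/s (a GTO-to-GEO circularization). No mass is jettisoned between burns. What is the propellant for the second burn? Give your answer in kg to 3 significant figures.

v_e = Isp · g₀ = 932 × 9.80665 = 9139.8 m/s.
After the first burn: m = 19800 × exp(−2130/9139.8) = 19800 × 0.79212 = 15,684 kg.
After the second burn: m = 15,684 × exp(−1530/9139.8) = 15,684 × 0.84586 = 13,266.5 kg.
Second-burn propellant = 15,684 − 13,266.5 = 2,417.5 kg.

propellant for the second burn ≈ 2420 kg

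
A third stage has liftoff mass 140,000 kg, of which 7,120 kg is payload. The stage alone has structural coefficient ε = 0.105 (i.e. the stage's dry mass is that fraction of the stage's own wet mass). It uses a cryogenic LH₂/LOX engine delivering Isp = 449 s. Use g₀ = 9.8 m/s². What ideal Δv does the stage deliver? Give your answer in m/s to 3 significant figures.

Stage wet mass = m₀ − payload = 140,000 − 7,120 = 132,880 kg.
Stage dry mass = ε × stage wet mass = 0.105 × 132,880 = 13,952.4 kg.
Burnout mass m_f = stage dry + payload = 13,952.4 + 7,120 = 21,072.4 kg.
v_e = Isp · g₀ = 449 × 9.8 = 4400.2 m/s.
Δv = v_e · ln(140,000/21,072.4) = 4400.2 × ln(6.644) = 4400.2 × 1.8937 ≈ 8333 m/s.

Δv ≈ 8330 m/s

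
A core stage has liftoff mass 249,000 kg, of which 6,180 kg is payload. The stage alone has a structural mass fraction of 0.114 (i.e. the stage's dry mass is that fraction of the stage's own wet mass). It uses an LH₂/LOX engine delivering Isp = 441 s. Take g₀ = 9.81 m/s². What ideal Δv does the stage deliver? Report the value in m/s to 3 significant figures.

Δv ≈ 8630 m/s

Stage wet mass = m₀ − payload = 249,000 − 6,180 = 242,820 kg.
Stage dry mass = ε × stage wet mass = 0.114 × 242,820 = 27,681.5 kg.
Burnout mass m_f = stage dry + payload = 27,681.5 + 6,180 = 33,861.5 kg.
v_e = Isp · g₀ = 441 × 9.81 = 4326.2 m/s.
From the ideal rocket equation, Δv = v_e · ln(249,000/33,861.5) = 4326.2 × ln(7.353) = 4326.2 × 1.9952 ≈ 8632 m/s.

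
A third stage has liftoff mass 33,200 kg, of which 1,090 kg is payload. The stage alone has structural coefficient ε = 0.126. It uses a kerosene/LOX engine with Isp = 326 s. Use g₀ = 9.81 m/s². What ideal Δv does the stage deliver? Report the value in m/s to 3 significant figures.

Stage wet mass = m₀ − payload = 33,200 − 1,090 = 32,110 kg.
Stage dry mass = ε × stage wet mass = 0.126 × 32,110 = 4,045.86 kg.
Burnout mass m_f = stage dry + payload = 4,045.86 + 1,090 = 5,135.86 kg.
v_e = Isp · g₀ = 326 × 9.81 = 3198.1 m/s.
Rocket equation: Δv = v_e · ln(33,200/5,135.86) = 3198.1 × ln(6.464) = 3198.1 × 1.8663 ≈ 5969 m/s.

Δv ≈ 5970 m/s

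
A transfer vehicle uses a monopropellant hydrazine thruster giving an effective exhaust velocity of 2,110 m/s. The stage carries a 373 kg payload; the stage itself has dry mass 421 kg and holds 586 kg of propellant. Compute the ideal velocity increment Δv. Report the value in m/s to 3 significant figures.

Δv ≈ 1170 m/s

m₀ = payload + dry + propellant = 373 + 421 + 586 = 1,380 kg.
m_f = payload + dry = 373 + 421 = 794 kg.
From the ideal rocket equation, Δv = v_e · ln(m₀/m_f) = 2110.0 × ln(1.738) = 2110.0 × 0.5528 ≈ 1166.3 m/s.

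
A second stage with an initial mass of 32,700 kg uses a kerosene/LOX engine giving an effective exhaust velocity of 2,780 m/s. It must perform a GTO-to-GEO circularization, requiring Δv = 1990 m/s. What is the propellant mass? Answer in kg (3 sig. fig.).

propellant mass ≈ 16700 kg

By the Tsiolkovsky rocket equation, m₀/m_f = exp(Δv / v_e) = exp(1990 / 2780.0) = exp(0.7158) = 2.0459.
m_f = 32,700 / 2.0459 = 15,983.2 kg, so propellant = m₀ − m_f = 32,700 − 15,983.2 = 16,716.8 kg.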